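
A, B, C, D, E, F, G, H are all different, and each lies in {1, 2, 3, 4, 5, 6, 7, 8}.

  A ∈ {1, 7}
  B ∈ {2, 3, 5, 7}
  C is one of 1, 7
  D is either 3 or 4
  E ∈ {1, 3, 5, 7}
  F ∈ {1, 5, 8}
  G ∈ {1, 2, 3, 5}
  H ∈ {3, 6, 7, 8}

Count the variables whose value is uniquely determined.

Among the 8 variables, 4 fits only D (and all 8 values in {1, 2, 3, 4, 5, 6, 7, 8} must be used), so D = 4.
The 7 still-open variables together cover exactly {1, 2, 3, 5, 6, 7, 8} — 7 values for 7 variables — and 6 appears only in H's list, so H = 6.
The 6 still-open variables draw from only 6 values {1, 2, 3, 5, 7, 8}, so each is used; only F can be 8, hence F = 8.
A and C between them cover only {1, 7} — a naked pair. Remove those values from B, E, G.
Determined: D=4, F=8, H=6. The other variables each still have more than one consistent value. That makes 3.

3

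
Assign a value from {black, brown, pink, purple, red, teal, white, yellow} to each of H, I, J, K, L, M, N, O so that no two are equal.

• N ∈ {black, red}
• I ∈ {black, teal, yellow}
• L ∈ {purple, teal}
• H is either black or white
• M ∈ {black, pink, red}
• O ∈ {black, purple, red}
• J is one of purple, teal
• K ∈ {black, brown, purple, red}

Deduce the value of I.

yellow

The 8 variables together cover exactly {black, brown, pink, purple, red, teal, white, yellow} — 8 values for 8 variables — and brown appears only in K's list, so K = brown.
Among the 7 still-open variables, pink fits only M (and all 7 values in {black, pink, purple, red, teal, white, yellow} must be used), so M = pink.
Among the 6 still-open variables, white fits only H (and all 6 values in {black, purple, red, teal, white, yellow} must be used), so H = white.
Among the 5 still-open variables, yellow fits only I (and all 5 values in {black, purple, red, teal, yellow} must be used), so I = yellow.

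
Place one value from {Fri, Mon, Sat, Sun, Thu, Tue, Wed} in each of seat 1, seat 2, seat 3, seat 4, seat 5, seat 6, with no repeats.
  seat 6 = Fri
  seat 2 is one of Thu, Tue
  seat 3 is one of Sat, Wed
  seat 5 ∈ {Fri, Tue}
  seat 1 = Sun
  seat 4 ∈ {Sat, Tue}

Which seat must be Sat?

seat 1 has just one choice, so seat 1 = Sun.
That leaves seat 6 = Fri. Strike Fri from seat 5.
seat 5 has just one choice, so seat 5 = Tue. Eliminate Tue elsewhere: seat 2, seat 4.
So Sat goes to seat 4.

seat 4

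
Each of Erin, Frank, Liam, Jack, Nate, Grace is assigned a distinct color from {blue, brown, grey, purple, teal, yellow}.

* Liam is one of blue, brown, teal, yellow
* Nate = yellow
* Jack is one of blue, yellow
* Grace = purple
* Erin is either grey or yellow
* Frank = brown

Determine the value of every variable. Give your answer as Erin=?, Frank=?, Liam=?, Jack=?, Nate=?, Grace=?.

Erin=grey, Frank=brown, Liam=teal, Jack=blue, Nate=yellow, Grace=purple

Frank has just one choice, so Frank = brown. Strike brown from Liam.
Nate has just one choice, so Nate = yellow. So Erin, Liam, Jack can't be yellow.
Grace has just one choice, so Grace = purple.
Erin must be grey (only option left).
Jack must be blue (only option left). So Liam can't be blue.
That leaves Liam = teal.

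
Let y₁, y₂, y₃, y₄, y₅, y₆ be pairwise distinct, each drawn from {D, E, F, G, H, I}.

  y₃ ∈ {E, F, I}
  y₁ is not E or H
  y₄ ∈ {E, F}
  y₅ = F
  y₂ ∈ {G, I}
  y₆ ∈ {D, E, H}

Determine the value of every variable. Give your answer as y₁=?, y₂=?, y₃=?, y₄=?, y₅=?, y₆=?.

y₅'s domain is down to {F}, so y₅ = F. Strike F from y₁, y₃, y₄.
That leaves y₄ = E. Eliminate E elsewhere: y₃, y₆.
y₃'s domain is down to {I}, so y₃ = I. So y₁, y₂ can't be I.
y₂ has just one choice, so y₂ = G. Strike G from y₁.
y₁'s domain is down to {D}, so y₁ = D. Eliminate D elsewhere: y₆.
y₆ must be H (only option left).

y₁=D, y₂=G, y₃=I, y₄=E, y₅=F, y₆=H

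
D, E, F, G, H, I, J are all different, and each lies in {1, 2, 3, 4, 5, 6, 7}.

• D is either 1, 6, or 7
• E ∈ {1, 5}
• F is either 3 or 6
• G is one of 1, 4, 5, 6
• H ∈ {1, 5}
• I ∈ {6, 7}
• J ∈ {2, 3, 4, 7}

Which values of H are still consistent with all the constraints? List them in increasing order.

The 7 variables draw from only 7 values {1, 2, 3, 4, 5, 6, 7}, so each is used; only J can be 2, hence J = 2.
The 6 still-open variables draw from only 6 values {1, 3, 4, 5, 6, 7}, so each is used; only F can be 3, hence F = 3.
Among the 5 still-open variables, 4 fits only G (and all 5 values in {1, 4, 5, 6, 7} must be used), so G = 4.
E and H share exactly the 2 values {1, 5}; by pigeonhole those values go to them, so strike 1, 5 from D.
No further eliminations apply; H can still be any of 1, 5.

1, 5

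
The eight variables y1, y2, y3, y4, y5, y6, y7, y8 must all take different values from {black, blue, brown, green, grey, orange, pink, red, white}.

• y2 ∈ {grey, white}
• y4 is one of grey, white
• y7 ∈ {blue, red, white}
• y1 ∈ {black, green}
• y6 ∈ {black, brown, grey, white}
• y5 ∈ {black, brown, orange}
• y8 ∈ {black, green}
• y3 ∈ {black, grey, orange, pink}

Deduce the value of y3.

pink

y1 and y8 share exactly the 2 values {black, green}; by pigeonhole those values go to them, so strike black, green from y3, y5, y6.
y2 and y4 between them cover only {grey, white} — a naked pair. Remove those values from y3, y6, y7.
That leaves y6 = brown. Remove brown from y5.
That leaves y5 = orange. Eliminate orange elsewhere: y3.
So y3 = pink.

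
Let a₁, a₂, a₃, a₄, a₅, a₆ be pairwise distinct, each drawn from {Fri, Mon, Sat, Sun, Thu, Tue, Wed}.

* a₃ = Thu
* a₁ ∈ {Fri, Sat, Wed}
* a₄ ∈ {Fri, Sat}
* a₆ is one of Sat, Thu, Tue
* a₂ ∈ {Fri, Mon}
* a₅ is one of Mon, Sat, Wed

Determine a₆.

a₃ has just one choice, so a₃ = Thu. Strike Thu from a₆.
Among the 5 still-open variables, Tue fits only a₆ (and all 5 values in {Fri, Mon, Sat, Tue, Wed} must be used), so a₆ = Tue.

Tue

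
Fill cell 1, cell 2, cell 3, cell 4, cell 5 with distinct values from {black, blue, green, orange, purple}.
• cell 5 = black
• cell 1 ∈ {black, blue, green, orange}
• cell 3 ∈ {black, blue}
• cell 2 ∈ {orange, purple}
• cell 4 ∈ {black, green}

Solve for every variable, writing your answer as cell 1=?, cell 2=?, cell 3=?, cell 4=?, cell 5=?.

cell 1=orange, cell 2=purple, cell 3=blue, cell 4=green, cell 5=black

cell 5 must be black (only option left). Remove black from cell 1, cell 3, cell 4.
cell 3 must be blue (only option left). Strike blue from cell 1.
That leaves cell 4 = green. Eliminate green elsewhere: cell 1.
cell 1 must be orange (only option left). Eliminate orange elsewhere: cell 2.
cell 2 has just one choice, so cell 2 = purple.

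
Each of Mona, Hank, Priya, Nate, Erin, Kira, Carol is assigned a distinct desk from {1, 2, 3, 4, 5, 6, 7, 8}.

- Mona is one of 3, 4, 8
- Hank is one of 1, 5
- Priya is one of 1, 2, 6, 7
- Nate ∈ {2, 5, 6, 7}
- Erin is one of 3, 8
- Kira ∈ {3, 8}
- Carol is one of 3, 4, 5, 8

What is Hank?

1

The 2 variables Erin and Kira are confined to {3, 8}, which locks those values in; drop them from Mona, Carol.
Mona's domain is down to {4}, so Mona = 4. Remove 4 from Carol.
Carol must be 5 (only option left). Strike 5 from Hank, Nate.
So Hank = 1.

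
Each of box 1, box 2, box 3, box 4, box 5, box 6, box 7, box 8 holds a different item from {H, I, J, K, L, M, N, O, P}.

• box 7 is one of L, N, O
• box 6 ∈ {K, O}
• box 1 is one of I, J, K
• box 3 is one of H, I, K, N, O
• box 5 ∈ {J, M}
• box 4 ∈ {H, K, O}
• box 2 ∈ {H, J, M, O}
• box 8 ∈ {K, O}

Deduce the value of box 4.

H

The 8 variables together cover exactly {H, I, J, K, L, M, N, O} — 8 values for 8 variables — and L appears only in box 7's list, so box 7 = L.
The 7 still-open variables together cover exactly {H, I, J, K, M, N, O} — 7 values for 7 variables — and N appears only in box 3's list, so box 3 = N.
The 6 still-open variables draw from only 6 values {H, I, J, K, M, O}, so each is used; only box 1 can be I, hence box 1 = I.
The 2 variables box 6 and box 8 are confined to {K, O}, which locks those values in; drop them from box 2, box 4.
So box 4 = H.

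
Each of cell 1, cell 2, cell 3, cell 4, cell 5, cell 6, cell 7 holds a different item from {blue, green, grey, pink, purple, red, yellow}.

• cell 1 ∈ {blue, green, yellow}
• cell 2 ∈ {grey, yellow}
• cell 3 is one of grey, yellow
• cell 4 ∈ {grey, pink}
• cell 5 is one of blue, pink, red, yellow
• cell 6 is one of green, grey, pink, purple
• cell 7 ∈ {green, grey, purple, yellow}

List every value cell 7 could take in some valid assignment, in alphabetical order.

The 7 variables draw from only 7 values {blue, green, grey, pink, purple, red, yellow}, so each is used; only cell 5 can be red, hence cell 5 = red.
The 6 still-open variables together cover exactly {blue, green, grey, pink, purple, yellow} — 6 values for 6 variables — and blue appears only in cell 1's list, so cell 1 = blue.
The 2 variables cell 2 and cell 3 are confined to {grey, yellow}, which locks those values in; drop them from cell 4, cell 6, cell 7.
That leaves cell 4 = pink. Strike pink from cell 6.
No further eliminations apply; cell 7 can still be any of green, purple.

green, purple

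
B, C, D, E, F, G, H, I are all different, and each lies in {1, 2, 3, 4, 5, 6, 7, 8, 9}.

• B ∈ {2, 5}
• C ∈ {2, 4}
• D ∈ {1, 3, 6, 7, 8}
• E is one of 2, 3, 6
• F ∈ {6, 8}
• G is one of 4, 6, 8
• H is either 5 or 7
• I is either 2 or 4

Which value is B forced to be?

Among the 8 variables, 1 fits only D (and all 8 values in {1, 2, 3, 4, 5, 6, 7, 8} must be used), so D = 1.
The 7 still-open variables draw from only 7 values {2, 3, 4, 5, 6, 7, 8}, so each is used; only E can be 3, hence E = 3.
The 6 still-open variables draw from only 6 values {2, 4, 5, 6, 7, 8}, so each is used; only H can be 7, hence H = 7.
The 5 still-open variables draw from only 5 values {2, 4, 5, 6, 8}, so each is used; only B can be 5, hence B = 5.

5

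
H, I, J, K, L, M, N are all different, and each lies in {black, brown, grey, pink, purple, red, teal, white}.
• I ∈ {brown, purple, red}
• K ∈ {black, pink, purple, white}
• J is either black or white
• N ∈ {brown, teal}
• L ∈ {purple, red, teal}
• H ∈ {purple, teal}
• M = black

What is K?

pink

M must be black (only option left). So J, K can't be black.
J's domain is down to {white}, so J = white. Strike white from K.
Among the 5 still-open variables, pink fits only K (and all 5 values in {brown, pink, purple, red, teal} must be used), so K = pink.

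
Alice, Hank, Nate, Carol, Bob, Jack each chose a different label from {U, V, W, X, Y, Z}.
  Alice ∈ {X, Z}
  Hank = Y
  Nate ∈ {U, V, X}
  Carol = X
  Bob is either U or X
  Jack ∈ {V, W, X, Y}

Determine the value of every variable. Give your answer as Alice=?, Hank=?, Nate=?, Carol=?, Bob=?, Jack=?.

Alice=Z, Hank=Y, Nate=V, Carol=X, Bob=U, Jack=W

Hank must be Y (only option left). Remove Y from Jack.
Carol must be X (only option left). So Alice, Nate, Bob, Jack can't be X.
Bob's domain is down to {U}, so Bob = U. Remove U from Nate.
That leaves Alice = Z.
Nate's domain is down to {V}, so Nate = V. Eliminate V elsewhere: Jack.
That leaves Jack = W.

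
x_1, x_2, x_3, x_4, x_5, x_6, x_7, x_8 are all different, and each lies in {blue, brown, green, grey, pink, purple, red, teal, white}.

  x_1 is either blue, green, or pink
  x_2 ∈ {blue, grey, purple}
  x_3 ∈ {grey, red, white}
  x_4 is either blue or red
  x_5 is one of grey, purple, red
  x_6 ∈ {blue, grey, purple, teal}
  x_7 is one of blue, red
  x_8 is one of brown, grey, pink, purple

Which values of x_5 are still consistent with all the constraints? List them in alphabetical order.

grey, purple

x_4 and x_7 between them cover only {blue, red} — a naked pair. Remove those values from x_1, x_2, x_3, x_5, x_6.
x_2 and x_5 between them cover only {grey, purple} — a naked pair. Remove those values from x_3, x_6, x_8.
x_3 has just one choice, so x_3 = white.
x_6 has just one choice, so x_6 = teal.
No further eliminations apply; x_5 can still be any of grey, purple.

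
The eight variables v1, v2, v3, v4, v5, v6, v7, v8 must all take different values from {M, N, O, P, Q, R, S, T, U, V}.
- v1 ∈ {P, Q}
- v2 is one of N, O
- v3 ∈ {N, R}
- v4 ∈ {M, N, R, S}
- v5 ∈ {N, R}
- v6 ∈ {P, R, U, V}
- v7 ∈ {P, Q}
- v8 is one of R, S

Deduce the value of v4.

v1 and v7 share exactly the 2 values {P, Q}; by pigeonhole those values go to them, so strike P, Q from v6.
v3 and v5 share exactly the 2 values {N, R}; by pigeonhole those values go to them, so strike N, R from v2, v4, v6, v8.
v2 must be O (only option left).
v8 must be S (only option left). Remove S from v4.
So v4 = M.

M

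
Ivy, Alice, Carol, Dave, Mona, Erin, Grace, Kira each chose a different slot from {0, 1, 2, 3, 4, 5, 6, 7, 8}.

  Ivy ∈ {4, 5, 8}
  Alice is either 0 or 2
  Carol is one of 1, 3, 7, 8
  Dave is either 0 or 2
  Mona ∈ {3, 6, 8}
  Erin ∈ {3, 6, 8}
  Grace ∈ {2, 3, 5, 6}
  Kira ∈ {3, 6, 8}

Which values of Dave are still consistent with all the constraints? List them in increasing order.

0, 2

The 2 variables Alice and Dave are confined to {0, 2}, which locks those values in; drop them from Grace.
The 3 variables Mona, Erin, Kira are confined to {3, 6, 8}, which locks those values in; drop them from Ivy, Carol, Grace.
Grace has just one choice, so Grace = 5. So Ivy can't be 5.
Ivy's domain is down to {4}, so Ivy = 4.
No further eliminations apply; Dave can still be any of 0, 2.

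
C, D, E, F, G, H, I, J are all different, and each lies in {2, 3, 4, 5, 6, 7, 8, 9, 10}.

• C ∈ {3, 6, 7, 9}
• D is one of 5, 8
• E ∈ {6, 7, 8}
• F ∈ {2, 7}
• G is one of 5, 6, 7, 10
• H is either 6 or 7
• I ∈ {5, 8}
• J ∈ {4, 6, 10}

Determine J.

4

D and I share exactly the 2 values {5, 8}; by pigeonhole those values go to them, so strike 5, 8 from E, G.
E and H between them cover only {6, 7} — a naked pair. Remove those values from C, F, G, J.
F has just one choice, so F = 2.
G must be 10 (only option left). So J can't be 10.
So J = 4.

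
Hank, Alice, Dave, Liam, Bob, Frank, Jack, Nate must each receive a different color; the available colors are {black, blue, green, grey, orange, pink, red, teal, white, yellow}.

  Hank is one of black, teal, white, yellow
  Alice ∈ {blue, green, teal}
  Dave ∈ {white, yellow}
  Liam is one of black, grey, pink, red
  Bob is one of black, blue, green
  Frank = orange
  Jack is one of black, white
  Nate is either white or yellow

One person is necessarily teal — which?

Hank

Frank's domain is down to {orange}, so Frank = orange.
Dave and Nate between them cover only {white, yellow} — a naked pair. Remove those values from Hank, Jack.
Jack has just one choice, so Jack = black. Remove black from Hank, Liam, Bob.
So teal goes to Hank.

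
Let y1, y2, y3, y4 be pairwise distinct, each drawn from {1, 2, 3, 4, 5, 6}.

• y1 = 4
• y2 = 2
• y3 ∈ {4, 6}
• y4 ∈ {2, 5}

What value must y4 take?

y1 has just one choice, so y1 = 4. Strike 4 from y3.
That leaves y2 = 2. Remove 2 from y4.
So y4 = 5.

5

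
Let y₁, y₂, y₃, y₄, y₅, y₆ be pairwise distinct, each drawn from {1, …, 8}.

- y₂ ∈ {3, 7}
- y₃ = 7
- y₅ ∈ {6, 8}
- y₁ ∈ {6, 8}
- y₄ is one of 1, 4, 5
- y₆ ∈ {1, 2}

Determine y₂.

3

y₃ has just one choice, so y₃ = 7. So y₂ can't be 7.
So y₂ = 3.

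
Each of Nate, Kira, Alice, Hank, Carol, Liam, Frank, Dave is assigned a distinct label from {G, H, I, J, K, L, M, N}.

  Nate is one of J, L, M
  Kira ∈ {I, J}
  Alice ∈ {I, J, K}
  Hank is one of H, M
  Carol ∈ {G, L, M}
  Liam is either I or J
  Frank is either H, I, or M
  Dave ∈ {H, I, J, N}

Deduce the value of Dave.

N

The 8 variables draw from only 8 values {G, H, I, J, K, L, M, N}, so each is used; only Carol can be G, hence Carol = G.
The 7 still-open variables together cover exactly {H, I, J, K, L, M, N} — 7 values for 7 variables — and K appears only in Alice's list, so Alice = K.
The 6 still-open variables together cover exactly {H, I, J, L, M, N} — 6 values for 6 variables — and L appears only in Nate's list, so Nate = L.
The 5 still-open variables together cover exactly {H, I, J, M, N} — 5 values for 5 variables — and N appears only in Dave's list, so Dave = N.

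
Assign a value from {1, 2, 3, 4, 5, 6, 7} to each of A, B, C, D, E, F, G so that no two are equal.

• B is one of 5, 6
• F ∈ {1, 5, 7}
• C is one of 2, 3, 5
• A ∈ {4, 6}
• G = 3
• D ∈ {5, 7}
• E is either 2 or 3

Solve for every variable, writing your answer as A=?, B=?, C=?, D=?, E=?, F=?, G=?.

A=4, B=6, C=5, D=7, E=2, F=1, G=3

G has just one choice, so G = 3. Eliminate 3 elsewhere: C, E.
E must be 2 (only option left). Remove 2 from C.
C must be 5 (only option left). Remove 5 from B, D, F.
That leaves D = 7. So F can't be 7.
F's domain is down to {1}, so F = 1.
B must be 6 (only option left). So A can't be 6.
A has just one choice, so A = 4.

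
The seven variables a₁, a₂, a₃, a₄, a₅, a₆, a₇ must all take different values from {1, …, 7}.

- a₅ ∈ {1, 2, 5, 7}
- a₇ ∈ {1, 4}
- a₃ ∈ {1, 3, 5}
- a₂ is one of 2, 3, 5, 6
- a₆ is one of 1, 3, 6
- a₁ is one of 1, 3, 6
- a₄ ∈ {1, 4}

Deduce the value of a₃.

5

The 7 variables draw from only 7 values {1, 2, 3, 4, 5, 6, 7}, so each is used; only a₅ can be 7, hence a₅ = 7.
Among the 6 still-open variables, 2 fits only a₂ (and all 6 values in {1, 2, 3, 4, 5, 6} must be used), so a₂ = 2.
The 5 still-open variables draw from only 5 values {1, 3, 4, 5, 6}, so each is used; only a₃ can be 5, hence a₃ = 5.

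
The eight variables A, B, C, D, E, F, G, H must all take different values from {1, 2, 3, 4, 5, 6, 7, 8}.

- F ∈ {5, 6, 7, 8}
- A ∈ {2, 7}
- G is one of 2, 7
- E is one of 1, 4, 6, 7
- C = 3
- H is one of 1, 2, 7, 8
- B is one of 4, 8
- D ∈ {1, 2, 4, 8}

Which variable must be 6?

E

C's domain is down to {3}, so C = 3.
The 7 still-open variables together cover exactly {1, 2, 4, 5, 6, 7, 8} — 7 values for 7 variables — and 5 appears only in F's list, so F = 5.
The 6 still-open variables draw from only 6 values {1, 2, 4, 6, 7, 8}, so each is used; only E can be 6, hence E = 6.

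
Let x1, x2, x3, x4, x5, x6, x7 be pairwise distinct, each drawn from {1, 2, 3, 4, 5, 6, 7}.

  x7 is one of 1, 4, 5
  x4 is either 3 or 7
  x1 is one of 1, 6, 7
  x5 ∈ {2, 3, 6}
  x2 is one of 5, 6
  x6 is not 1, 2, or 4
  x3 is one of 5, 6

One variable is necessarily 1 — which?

The 7 variables together cover exactly {1, 2, 3, 4, 5, 6, 7} — 7 values for 7 variables — and 2 appears only in x5's list, so x5 = 2.
The 6 still-open variables together cover exactly {1, 3, 4, 5, 6, 7} — 6 values for 6 variables — and 4 appears only in x7's list, so x7 = 4.
Among the 5 still-open variables, 1 fits only x1 (and all 5 values in {1, 3, 5, 6, 7} must be used), so x1 = 1.

x1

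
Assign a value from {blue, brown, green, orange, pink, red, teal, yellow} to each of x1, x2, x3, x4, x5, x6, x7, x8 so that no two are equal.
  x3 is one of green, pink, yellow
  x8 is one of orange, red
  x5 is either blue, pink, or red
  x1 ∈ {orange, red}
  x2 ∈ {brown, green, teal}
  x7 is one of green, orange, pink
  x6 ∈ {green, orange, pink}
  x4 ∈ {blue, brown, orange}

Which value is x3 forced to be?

The 8 variables draw from only 8 values {blue, brown, green, orange, pink, red, teal, yellow}, so each is used; only x2 can be teal, hence x2 = teal.
The 7 still-open variables draw from only 7 values {blue, brown, green, orange, pink, red, yellow}, so each is used; only x4 can be brown, hence x4 = brown.
The 6 still-open variables draw from only 6 values {blue, green, orange, pink, red, yellow}, so each is used; only x5 can be blue, hence x5 = blue.
Among the 5 still-open variables, yellow fits only x3 (and all 5 values in {green, orange, pink, red, yellow} must be used), so x3 = yellow.

yellow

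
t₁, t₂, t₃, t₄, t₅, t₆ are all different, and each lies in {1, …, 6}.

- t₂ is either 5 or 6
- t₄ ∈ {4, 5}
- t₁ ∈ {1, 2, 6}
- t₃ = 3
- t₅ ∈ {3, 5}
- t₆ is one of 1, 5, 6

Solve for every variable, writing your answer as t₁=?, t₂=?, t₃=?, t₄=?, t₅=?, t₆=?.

t₁=2, t₂=6, t₃=3, t₄=4, t₅=5, t₆=1

t₃'s domain is down to {3}, so t₃ = 3. Eliminate 3 elsewhere: t₅.
t₅ has just one choice, so t₅ = 5. Remove 5 from t₂, t₄, t₆.
t₂ has just one choice, so t₂ = 6. Eliminate 6 elsewhere: t₁, t₆.
That leaves t₄ = 4.
That leaves t₆ = 1. Eliminate 1 elsewhere: t₁.
t₁'s domain is down to {2}, so t₁ = 2.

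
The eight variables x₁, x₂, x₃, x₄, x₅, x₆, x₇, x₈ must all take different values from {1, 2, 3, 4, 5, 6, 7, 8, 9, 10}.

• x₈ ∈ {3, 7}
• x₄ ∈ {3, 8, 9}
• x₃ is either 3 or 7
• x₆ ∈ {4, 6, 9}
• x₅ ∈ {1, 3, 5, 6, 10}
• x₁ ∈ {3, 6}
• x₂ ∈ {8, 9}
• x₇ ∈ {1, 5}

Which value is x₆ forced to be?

x₃ and x₈ share exactly the 2 values {3, 7}; by pigeonhole those values go to them, so strike 3, 7 from x₁, x₄, x₅.
x₁ has just one choice, so x₁ = 6. So x₅, x₆ can't be 6.
x₂ and x₄ between them cover only {8, 9} — a naked pair. Remove those values from x₆.
So x₆ = 4.

4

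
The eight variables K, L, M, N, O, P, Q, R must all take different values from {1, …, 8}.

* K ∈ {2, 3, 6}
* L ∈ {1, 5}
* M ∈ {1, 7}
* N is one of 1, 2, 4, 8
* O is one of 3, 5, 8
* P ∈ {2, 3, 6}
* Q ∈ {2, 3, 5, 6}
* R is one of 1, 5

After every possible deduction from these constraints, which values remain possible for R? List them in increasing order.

1, 5

The 8 variables draw from only 8 values {1, 2, 3, 4, 5, 6, 7, 8}, so each is used; only N can be 4, hence N = 4.
Among the 7 still-open variables, 7 fits only M (and all 7 values in {1, 2, 3, 5, 6, 7, 8} must be used), so M = 7.
The 6 still-open variables together cover exactly {1, 2, 3, 5, 6, 8} — 6 values for 6 variables — and 8 appears only in O's list, so O = 8.
L and R share exactly the 2 values {1, 5}; by pigeonhole those values go to them, so strike 1, 5 from Q.
No further eliminations apply; R can still be any of 1, 5.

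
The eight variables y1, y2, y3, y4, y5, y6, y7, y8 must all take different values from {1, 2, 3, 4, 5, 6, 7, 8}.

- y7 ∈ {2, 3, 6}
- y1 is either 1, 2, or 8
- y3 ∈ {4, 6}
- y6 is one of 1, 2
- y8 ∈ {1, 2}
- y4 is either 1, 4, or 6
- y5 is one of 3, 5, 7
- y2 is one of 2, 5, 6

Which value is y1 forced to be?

8

The 8 variables together cover exactly {1, 2, 3, 4, 5, 6, 7, 8} — 8 values for 8 variables — and 7 appears only in y5's list, so y5 = 7.
The 7 still-open variables draw from only 7 values {1, 2, 3, 4, 5, 6, 8}, so each is used; only y7 can be 3, hence y7 = 3.
The 6 still-open variables together cover exactly {1, 2, 4, 5, 6, 8} — 6 values for 6 variables — and 5 appears only in y2's list, so y2 = 5.
The 5 still-open variables together cover exactly {1, 2, 4, 6, 8} — 5 values for 5 variables — and 8 appears only in y1's list, so y1 = 8.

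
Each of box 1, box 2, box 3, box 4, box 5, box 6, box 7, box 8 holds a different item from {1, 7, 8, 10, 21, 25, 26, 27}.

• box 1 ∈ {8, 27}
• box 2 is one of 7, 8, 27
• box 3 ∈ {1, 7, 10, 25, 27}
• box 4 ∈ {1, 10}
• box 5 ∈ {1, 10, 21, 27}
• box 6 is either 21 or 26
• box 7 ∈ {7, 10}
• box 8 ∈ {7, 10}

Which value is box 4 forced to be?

The 8 variables together cover exactly {1, 7, 8, 10, 21, 25, 26, 27} — 8 values for 8 variables — and 25 appears only in box 3's list, so box 3 = 25.
The 7 still-open variables draw from only 7 values {1, 7, 8, 10, 21, 26, 27}, so each is used; only box 6 can be 26, hence box 6 = 26.
The 6 still-open variables together cover exactly {1, 7, 8, 10, 21, 27} — 6 values for 6 variables — and 21 appears only in box 5's list, so box 5 = 21.
The 5 still-open variables together cover exactly {1, 7, 8, 10, 27} — 5 values for 5 variables — and 1 appears only in box 4's list, so box 4 = 1.

1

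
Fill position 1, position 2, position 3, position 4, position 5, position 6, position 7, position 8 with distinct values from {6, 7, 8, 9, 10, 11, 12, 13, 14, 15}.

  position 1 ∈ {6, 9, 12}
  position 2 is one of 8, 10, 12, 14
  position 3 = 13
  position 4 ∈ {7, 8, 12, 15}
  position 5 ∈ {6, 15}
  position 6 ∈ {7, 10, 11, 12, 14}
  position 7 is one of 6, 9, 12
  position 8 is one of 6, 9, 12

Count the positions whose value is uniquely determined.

position 3's domain is down to {13}, so position 3 = 13.
position 1, position 7, position 8 share exactly the 3 values {6, 9, 12}; by pigeonhole those values go to them, so strike 6, 9, 12 from position 2, position 4, position 5, position 6.
position 5's domain is down to {15}, so position 5 = 15. Remove 15 from position 4.
Determined: position 3=13, position 5=15. The other positions each still have more than one consistent value. That makes 2.

2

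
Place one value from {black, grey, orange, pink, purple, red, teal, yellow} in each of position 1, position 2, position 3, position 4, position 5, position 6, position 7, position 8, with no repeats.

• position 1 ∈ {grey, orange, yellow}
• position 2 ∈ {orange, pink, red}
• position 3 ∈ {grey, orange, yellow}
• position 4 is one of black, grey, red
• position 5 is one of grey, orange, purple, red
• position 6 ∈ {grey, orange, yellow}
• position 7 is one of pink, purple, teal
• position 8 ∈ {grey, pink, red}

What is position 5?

purple

Among the 8 variables, black fits only position 4 (and all 8 values in {black, grey, orange, pink, purple, red, teal, yellow} must be used), so position 4 = black.
Among the 7 still-open variables, teal fits only position 7 (and all 7 values in {grey, orange, pink, purple, red, teal, yellow} must be used), so position 7 = teal.
Among the 6 still-open variables, purple fits only position 5 (and all 6 values in {grey, orange, pink, purple, red, yellow} must be used), so position 5 = purple.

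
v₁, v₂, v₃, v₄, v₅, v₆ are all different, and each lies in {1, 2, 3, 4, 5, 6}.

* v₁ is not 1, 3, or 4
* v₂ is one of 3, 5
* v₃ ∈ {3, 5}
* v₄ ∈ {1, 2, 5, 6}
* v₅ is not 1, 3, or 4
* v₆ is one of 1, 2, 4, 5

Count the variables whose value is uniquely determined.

2

The 6 variables together cover exactly {1, 2, 3, 4, 5, 6} — 6 values for 6 variables — and 4 appears only in v₆'s list, so v₆ = 4.
Among the 5 still-open variables, 1 fits only v₄ (and all 5 values in {1, 2, 3, 5, 6} must be used), so v₄ = 1.
v₂ and v₃ share exactly the 2 values {3, 5}; by pigeonhole those values go to them, so strike 3, 5 from v₁, v₅.
Determined: v₄=1, v₆=4. The other variables each still have more than one consistent value. That makes 2.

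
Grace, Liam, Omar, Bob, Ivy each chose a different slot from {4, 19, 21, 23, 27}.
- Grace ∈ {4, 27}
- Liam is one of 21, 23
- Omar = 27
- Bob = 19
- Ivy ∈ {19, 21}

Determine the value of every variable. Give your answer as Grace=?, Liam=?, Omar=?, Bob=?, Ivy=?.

Omar must be 27 (only option left). Eliminate 27 elsewhere: Grace.
Bob has just one choice, so Bob = 19. So Ivy can't be 19.
Ivy must be 21 (only option left). So Liam can't be 21.
Grace must be 4 (only option left).
Liam has just one choice, so Liam = 23.

Grace=4, Liam=23, Omar=27, Bob=19, Ivy=21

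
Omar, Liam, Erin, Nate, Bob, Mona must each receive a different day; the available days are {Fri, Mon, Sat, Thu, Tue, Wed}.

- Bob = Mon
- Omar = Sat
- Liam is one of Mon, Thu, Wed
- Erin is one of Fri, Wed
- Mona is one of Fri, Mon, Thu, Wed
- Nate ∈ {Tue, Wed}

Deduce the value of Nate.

Omar must be Sat (only option left).
Bob's domain is down to {Mon}, so Bob = Mon. Eliminate Mon elsewhere: Liam, Mona.
The 4 still-open variables together cover exactly {Fri, Thu, Tue, Wed} — 4 values for 4 variables — and Tue appears only in Nate's list, so Nate = Tue.

Tue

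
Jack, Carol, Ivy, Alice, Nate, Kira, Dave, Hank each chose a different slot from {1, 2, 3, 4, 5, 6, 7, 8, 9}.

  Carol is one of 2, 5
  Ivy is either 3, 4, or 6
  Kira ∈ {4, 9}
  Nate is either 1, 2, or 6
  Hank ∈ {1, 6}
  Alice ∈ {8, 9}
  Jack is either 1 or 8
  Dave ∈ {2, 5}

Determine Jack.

8

The 8 variables draw from only 8 values {1, 2, 3, 4, 5, 6, 8, 9}, so each is used; only Ivy can be 3, hence Ivy = 3.
Among the 7 still-open variables, 4 fits only Kira (and all 7 values in {1, 2, 4, 5, 6, 8, 9} must be used), so Kira = 4.
The 6 still-open variables draw from only 6 values {1, 2, 5, 6, 8, 9}, so each is used; only Alice can be 9, hence Alice = 9.
The 5 still-open variables draw from only 5 values {1, 2, 5, 6, 8}, so each is used; only Jack can be 8, hence Jack = 8.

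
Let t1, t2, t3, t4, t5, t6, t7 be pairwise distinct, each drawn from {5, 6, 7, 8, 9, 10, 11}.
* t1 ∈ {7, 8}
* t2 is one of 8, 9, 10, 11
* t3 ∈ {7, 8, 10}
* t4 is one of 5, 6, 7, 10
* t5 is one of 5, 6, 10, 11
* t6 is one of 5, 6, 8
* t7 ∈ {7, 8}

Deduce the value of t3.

10

Among the 7 variables, 9 fits only t2 (and all 7 values in {5, 6, 7, 8, 9, 10, 11} must be used), so t2 = 9.
The 6 still-open variables draw from only 6 values {5, 6, 7, 8, 10, 11}, so each is used; only t5 can be 11, hence t5 = 11.
t1 and t7 between them cover only {7, 8} — a naked pair. Remove those values from t3, t4, t6.
So t3 = 10.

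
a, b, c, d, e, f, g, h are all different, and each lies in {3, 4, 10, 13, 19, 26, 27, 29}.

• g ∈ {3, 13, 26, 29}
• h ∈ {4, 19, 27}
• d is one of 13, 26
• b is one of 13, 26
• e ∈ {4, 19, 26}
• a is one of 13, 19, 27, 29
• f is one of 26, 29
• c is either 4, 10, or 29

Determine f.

The 8 variables draw from only 8 values {3, 4, 10, 13, 19, 26, 27, 29}, so each is used; only g can be 3, hence g = 3.
The 7 still-open variables draw from only 7 values {4, 10, 13, 19, 26, 27, 29}, so each is used; only c can be 10, hence c = 10.
b and d share exactly the 2 values {13, 26}; by pigeonhole those values go to them, so strike 13, 26 from a, e, f.
So f = 29.

29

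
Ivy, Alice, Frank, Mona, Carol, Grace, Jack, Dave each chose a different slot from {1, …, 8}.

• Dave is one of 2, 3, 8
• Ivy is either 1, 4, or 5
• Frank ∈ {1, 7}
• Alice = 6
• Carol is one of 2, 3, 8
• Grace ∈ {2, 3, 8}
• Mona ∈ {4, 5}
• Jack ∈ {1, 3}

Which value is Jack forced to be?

1

Alice's domain is down to {6}, so Alice = 6.
The 7 still-open variables draw from only 7 values {1, 2, 3, 4, 5, 7, 8}, so each is used; only Frank can be 7, hence Frank = 7.
The 3 variables Carol, Grace, Dave are confined to {2, 3, 8}, which locks those values in; drop them from Jack.
So Jack = 1.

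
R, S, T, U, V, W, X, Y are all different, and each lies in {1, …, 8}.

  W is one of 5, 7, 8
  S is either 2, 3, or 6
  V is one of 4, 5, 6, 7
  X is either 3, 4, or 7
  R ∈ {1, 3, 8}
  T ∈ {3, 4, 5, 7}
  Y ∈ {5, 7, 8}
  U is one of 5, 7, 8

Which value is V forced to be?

6

The 8 variables draw from only 8 values {1, 2, 3, 4, 5, 6, 7, 8}, so each is used; only R can be 1, hence R = 1.
Among the 7 still-open variables, 2 fits only S (and all 7 values in {2, 3, 4, 5, 6, 7, 8} must be used), so S = 2.
The 6 still-open variables together cover exactly {3, 4, 5, 6, 7, 8} — 6 values for 6 variables — and 6 appears only in V's list, so V = 6.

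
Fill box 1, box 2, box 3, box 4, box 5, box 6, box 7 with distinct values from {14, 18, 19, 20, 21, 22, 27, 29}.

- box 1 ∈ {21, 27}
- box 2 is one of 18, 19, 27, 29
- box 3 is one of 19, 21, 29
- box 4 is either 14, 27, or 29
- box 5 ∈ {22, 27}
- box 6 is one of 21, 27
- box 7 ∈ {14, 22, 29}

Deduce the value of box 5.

The 7 variables together cover exactly {14, 18, 19, 21, 22, 27, 29} — 7 values for 7 variables — and 18 appears only in box 2's list, so box 2 = 18.
The 6 still-open variables draw from only 6 values {14, 19, 21, 22, 27, 29}, so each is used; only box 3 can be 19, hence box 3 = 19.
box 1 and box 6 between them cover only {21, 27} — a naked pair. Remove those values from box 4, box 5.
So box 5 = 22.

22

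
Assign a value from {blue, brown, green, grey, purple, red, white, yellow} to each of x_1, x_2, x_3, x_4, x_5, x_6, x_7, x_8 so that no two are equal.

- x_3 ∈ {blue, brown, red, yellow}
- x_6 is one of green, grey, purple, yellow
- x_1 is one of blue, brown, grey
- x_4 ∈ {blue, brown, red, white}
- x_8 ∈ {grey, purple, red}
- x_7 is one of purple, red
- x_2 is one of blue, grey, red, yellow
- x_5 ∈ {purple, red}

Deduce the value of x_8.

The 8 variables draw from only 8 values {blue, brown, green, grey, purple, red, white, yellow}, so each is used; only x_6 can be green, hence x_6 = green.
The 7 still-open variables together cover exactly {blue, brown, grey, purple, red, white, yellow} — 7 values for 7 variables — and white appears only in x_4's list, so x_4 = white.
x_5 and x_7 between them cover only {purple, red} — a naked pair. Remove those values from x_2, x_3, x_8.
So x_8 = grey.

grey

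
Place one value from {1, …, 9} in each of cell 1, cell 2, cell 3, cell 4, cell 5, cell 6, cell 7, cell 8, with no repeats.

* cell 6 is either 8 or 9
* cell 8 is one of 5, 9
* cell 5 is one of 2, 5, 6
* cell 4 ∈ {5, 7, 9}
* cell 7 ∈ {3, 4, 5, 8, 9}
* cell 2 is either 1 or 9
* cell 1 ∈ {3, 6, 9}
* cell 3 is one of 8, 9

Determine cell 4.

The 2 variables cell 3 and cell 6 are confined to {8, 9}, which locks those values in; drop them from cell 1, cell 2, cell 4, cell 7, cell 8.
cell 2 must be 1 (only option left).
That leaves cell 8 = 5. Strike 5 from cell 4, cell 5, cell 7.
So cell 4 = 7.

7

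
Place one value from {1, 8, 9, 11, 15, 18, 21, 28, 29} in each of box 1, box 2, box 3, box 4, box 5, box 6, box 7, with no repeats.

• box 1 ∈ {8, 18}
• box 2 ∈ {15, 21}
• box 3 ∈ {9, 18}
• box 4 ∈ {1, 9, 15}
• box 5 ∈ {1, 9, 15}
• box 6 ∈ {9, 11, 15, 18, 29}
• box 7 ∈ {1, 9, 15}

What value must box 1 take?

8

box 4, box 5, box 7 share exactly the 3 values {1, 9, 15}; by pigeonhole those values go to them, so strike 1, 9, 15 from box 2, box 3, box 6.
box 2's domain is down to {21}, so box 2 = 21.
That leaves box 3 = 18. Remove 18 from box 1, box 6.
So box 1 = 8.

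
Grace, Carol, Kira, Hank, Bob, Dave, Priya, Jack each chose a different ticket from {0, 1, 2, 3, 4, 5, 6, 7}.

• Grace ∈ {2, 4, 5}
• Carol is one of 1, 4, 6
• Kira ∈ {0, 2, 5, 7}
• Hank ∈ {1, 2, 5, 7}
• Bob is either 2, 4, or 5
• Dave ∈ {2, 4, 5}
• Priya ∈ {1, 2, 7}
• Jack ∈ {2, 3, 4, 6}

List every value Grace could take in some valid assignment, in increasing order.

2, 4, 5

Among the 8 variables, 0 fits only Kira (and all 8 values in {0, 1, 2, 3, 4, 5, 6, 7} must be used), so Kira = 0.
Among the 7 still-open variables, 3 fits only Jack (and all 7 values in {1, 2, 3, 4, 5, 6, 7} must be used), so Jack = 3.
The 6 still-open variables together cover exactly {1, 2, 4, 5, 6, 7} — 6 values for 6 variables — and 6 appears only in Carol's list, so Carol = 6.
The 3 variables Grace, Bob, Dave are confined to {2, 4, 5}, which locks those values in; drop them from Hank, Priya.
No further eliminations apply; Grace can still be any of 2, 4, 5.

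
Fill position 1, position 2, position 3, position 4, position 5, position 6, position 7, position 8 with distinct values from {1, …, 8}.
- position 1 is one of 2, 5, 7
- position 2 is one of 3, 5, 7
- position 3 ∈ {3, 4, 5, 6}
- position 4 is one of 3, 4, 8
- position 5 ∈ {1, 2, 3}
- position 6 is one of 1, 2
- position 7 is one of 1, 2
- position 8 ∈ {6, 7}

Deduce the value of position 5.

3

The 8 variables draw from only 8 values {1, 2, 3, 4, 5, 6, 7, 8}, so each is used; only position 4 can be 8, hence position 4 = 8.
The 7 still-open variables draw from only 7 values {1, 2, 3, 4, 5, 6, 7}, so each is used; only position 3 can be 4, hence position 3 = 4.
Among the 6 still-open variables, 6 fits only position 8 (and all 6 values in {1, 2, 3, 5, 6, 7} must be used), so position 8 = 6.
The 2 variables position 6 and position 7 are confined to {1, 2}, which locks those values in; drop them from position 1, position 5.
So position 5 = 3.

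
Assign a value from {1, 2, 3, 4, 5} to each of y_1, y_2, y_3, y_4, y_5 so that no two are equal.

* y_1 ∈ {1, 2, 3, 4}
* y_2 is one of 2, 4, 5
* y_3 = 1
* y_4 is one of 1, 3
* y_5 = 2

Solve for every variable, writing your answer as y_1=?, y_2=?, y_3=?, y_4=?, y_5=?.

y_1=4, y_2=5, y_3=1, y_4=3, y_5=2

y_3's domain is down to {1}, so y_3 = 1. Remove 1 from y_1, y_4.
y_4's domain is down to {3}, so y_4 = 3. Strike 3 from y_1.
That leaves y_5 = 2. Eliminate 2 elsewhere: y_1, y_2.
y_1's domain is down to {4}, so y_1 = 4. Eliminate 4 elsewhere: y_2.
y_2 has just one choice, so y_2 = 5.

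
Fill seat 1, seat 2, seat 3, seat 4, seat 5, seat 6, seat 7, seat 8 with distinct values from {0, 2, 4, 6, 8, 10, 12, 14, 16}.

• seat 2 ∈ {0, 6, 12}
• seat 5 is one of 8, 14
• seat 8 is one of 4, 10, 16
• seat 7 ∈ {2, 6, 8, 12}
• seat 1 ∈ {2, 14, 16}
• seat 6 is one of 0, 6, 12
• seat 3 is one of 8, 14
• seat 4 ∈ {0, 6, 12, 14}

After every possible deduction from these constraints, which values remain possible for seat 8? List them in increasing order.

seat 3 and seat 5 share exactly the 2 values {8, 14}; by pigeonhole those values go to them, so strike 8, 14 from seat 1, seat 4, seat 7.
The 3 variables seat 2, seat 4, seat 6 are confined to {0, 6, 12}, which locks those values in; drop them from seat 7.
seat 7's domain is down to {2}, so seat 7 = 2. So seat 1 can't be 2.
seat 1 must be 16 (only option left). So seat 8 can't be 16.
No further eliminations apply; seat 8 can still be any of 4, 10.

4, 10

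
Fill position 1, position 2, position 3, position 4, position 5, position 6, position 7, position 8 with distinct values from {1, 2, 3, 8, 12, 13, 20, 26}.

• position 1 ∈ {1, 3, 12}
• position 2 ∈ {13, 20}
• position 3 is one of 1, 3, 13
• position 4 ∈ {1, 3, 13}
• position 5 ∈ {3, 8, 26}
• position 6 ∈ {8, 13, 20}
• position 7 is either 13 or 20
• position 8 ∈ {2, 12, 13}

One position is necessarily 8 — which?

The 8 variables together cover exactly {1, 2, 3, 8, 12, 13, 20, 26} — 8 values for 8 variables — and 2 appears only in position 8's list, so position 8 = 2.
Among the 7 still-open variables, 12 fits only position 1 (and all 7 values in {1, 3, 8, 12, 13, 20, 26} must be used), so position 1 = 12.
The 6 still-open variables draw from only 6 values {1, 3, 8, 13, 20, 26}, so each is used; only position 5 can be 26, hence position 5 = 26.
The 5 still-open variables together cover exactly {1, 3, 8, 13, 20} — 5 values for 5 variables — and 8 appears only in position 6's list, so position 6 = 8.

position 6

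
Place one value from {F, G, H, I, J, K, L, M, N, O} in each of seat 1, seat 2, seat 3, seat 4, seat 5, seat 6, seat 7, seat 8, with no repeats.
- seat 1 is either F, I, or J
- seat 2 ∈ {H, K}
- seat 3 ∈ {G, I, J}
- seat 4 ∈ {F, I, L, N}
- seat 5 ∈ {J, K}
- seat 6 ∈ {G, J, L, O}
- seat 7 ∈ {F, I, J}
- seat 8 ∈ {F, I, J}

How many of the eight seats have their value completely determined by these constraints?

seat 1, seat 7, seat 8 between them cover only {F, I, J} — a naked triple. Remove those values from seat 3, seat 4, seat 5, seat 6.
seat 3 must be G (only option left). So seat 6 can't be G.
seat 5 must be K (only option left). Eliminate K elsewhere: seat 2.
seat 2 has just one choice, so seat 2 = H.
Determined: seat 2=H, seat 3=G, seat 5=K. The other seats each still have more than one consistent value. That makes 3.

3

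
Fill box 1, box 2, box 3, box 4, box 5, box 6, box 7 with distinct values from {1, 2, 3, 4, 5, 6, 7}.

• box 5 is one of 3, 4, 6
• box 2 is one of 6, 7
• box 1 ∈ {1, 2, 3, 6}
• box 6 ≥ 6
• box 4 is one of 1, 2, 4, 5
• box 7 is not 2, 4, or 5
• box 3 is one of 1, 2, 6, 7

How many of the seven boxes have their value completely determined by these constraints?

Among the 7 variables, 5 fits only box 4 (and all 7 values in {1, 2, 3, 4, 5, 6, 7} must be used), so box 4 = 5.
The 6 still-open variables draw from only 6 values {1, 2, 3, 4, 6, 7}, so each is used; only box 5 can be 4, hence box 5 = 4.
box 2 and box 6 share exactly the 2 values {6, 7}; by pigeonhole those values go to them, so strike 6, 7 from box 1, box 3, box 7.
Determined: box 4=5, box 5=4. The other boxes each still have more than one consistent value. That makes 2.

2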